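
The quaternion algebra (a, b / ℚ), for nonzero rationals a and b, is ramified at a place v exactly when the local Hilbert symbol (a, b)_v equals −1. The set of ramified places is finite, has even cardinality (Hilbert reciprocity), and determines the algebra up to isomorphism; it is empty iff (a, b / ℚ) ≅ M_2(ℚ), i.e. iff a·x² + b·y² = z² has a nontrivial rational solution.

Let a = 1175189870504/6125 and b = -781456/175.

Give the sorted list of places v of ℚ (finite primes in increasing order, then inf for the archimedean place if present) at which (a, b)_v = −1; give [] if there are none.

[5, 13]

(a, b) ≡ (130, -7) mod (ℚ^×)²; places V = {2, 5, 7, 13, 17, 37, ∞}.
(a,b)_7: α=-2, u≡1; β=-1, v≡6 (mod 7); (1|7)=+1, (6|7)=-1; sign (−1)^0·+1^-1·-1^-2 = +1.
(a,b)_17: α=2, u≡7; β=2, v≡10 (mod 17); (7|17)=-1, (10|17)=-1; sign (−1)^0·-1^2·-1^2 = +1.
(a,b)_∞: sgn(130)=+, sgn(-7)=−, so +1.
(a,b)_13: α=5, u≡9; β=2, v≡5 (mod 13); (9|13)=+1, (5|13)=-1; sign (−1)^0·+1^2·-1^5 = -1.
(a,b)_5: α=-3, u≡1; β=-2, v≡2 (mod 5); (1|5)=+1, (2|5)=-1; sign (−1)^0·+1^-2·-1^-3 = -1.
(a,b)_37: α=2, u≡13; β=0, v≡9 (mod 37); (13|37)=-1, (9|37)=+1; sign (−1)^0·-1^0·+1^2 = +1.
(a,b)_2: α=3, β=4; u≡1, v≡1 (mod 8); ε(u)ε(v)=0·0, αω(v)=3·0, βω(u)=4·0; sum ≡ 0  ⇒  +1.
|Ram(130, -7)| = 2, even; anisotropic at {5, 13}.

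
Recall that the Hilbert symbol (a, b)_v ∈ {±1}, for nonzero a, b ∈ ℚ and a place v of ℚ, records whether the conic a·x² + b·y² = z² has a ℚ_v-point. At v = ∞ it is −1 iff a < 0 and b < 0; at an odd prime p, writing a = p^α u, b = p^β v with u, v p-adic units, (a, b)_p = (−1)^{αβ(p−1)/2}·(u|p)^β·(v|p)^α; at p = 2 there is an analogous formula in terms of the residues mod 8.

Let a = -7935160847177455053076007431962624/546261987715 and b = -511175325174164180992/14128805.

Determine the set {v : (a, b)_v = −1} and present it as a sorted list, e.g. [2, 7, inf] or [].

[2, 17, 23, inf]

(a, b) ≡ (-91885, -1265) mod (ℚ^×)²; places V = {2, 3, 5, 7, 11, 13, 17, 19, 23, 41, 47, ∞}.
(a,b)_2: α=20, β=12; u≡3, v≡7 (mod 8); ε(u)ε(v)=1·1, αω(v)=20·0, βω(u)=12·1; sum ≡ 1  ⇒  -1.
(a,b)_7: α=2, u≡2; β=2, v≡2 (mod 7); (2|7)=+1, (2|7)=+1; sign (−1)^0·+1^2·+1^2 = +1.
(a,b)_11: α=4, u≡4; β=3, v≡2 (mod 11); (4|11)=+1, (2|11)=-1; sign (−1)^0·+1^3·-1^4 = +1.
(a,b)_5: α=-1, u≡2; β=-1, v≡3 (mod 5); (2|5)=-1, (3|5)=-1; sign (−1)^0·-1^-1·-1^-1 = +1.
(a,b)_41: α=-6, u≡39; β=-4, v≡26 (mod 41); (39|41)=+1, (26|41)=-1; sign (−1)^0·+1^-4·-1^-6 = +1.
(a,b)_23: α=-1, u≡15; β=1, v≡19 (mod 23); (15|23)=-1, (19|23)=-1; sign (−1)^1·-1^1·-1^-1 = -1.
(a,b)_∞: sgn(-91885)=−, sgn(-1265)=−, so -1.
(a,b)_19: α=6, u≡3; β=4, v≡8 (mod 19); (3|19)=-1, (8|19)=-1; sign (−1)^0·-1^4·-1^6 = +1.
(a,b)_13: α=2, u≡1; β=0, v≡3 (mod 13); (1|13)=+1, (3|13)=+1; sign (−1)^0·+1^0·+1^2 = +1.
(a,b)_47: α=3, u≡40; β=2, v≡3 (mod 47); (40|47)=-1, (3|47)=+1; sign (−1)^0·-1^2·+1^3 = +1.
(a,b)_3: α=2, u≡2; β=0, v≡1 (mod 3); (2|3)=-1, (1|3)=+1; sign (−1)^0·-1^0·+1^2 = +1.
(a,b)_17: α=5, u≡15; β=2, v≡14 (mod 17); (15|17)=+1, (14|17)=-1; sign (−1)^0·+1^2·-1^5 = -1.
(-91885, -1265 / ℚ) ramifies at {2, 17, 23, ∞}: a division algebra.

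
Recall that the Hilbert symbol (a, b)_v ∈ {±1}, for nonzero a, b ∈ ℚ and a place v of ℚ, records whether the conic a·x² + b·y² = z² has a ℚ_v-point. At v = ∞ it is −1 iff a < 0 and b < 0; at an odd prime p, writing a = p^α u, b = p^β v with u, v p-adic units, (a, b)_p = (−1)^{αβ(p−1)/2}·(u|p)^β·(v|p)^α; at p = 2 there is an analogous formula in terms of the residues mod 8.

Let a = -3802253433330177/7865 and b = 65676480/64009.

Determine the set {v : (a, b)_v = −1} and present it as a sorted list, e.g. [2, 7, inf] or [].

[2, 3, 17, 47]

Mod squares: a ≡ -4518345, b ≡ 555. Check v ∈ {∞, 2, 3, 5, 7, 11, 13, 17, 23, 29, 37, 43, 47}.
v=23: a=23^0·(≡10), b=23^-2·(≡12) mod 23; (10|23)=-1, (12|23)=+1; (−1)^{0·-2·11}·(-1)^-2·(+1)^0 = +1.
v=2: v_2(a)=0, v_2(b)=6; units ≡ 7, 3 (mod 8); ε·ε+αω+βω = 1·1+0·1+6·0 ≡ 1  ⇒  (a,b)_2 = -1.
v=13: a=13^-1·(≡12), b=13^0·(≡9) mod 13; (12|13)=+1, (9|13)=+1; (−1)^{-1·0·6}·(+1)^0·(+1)^-1 = +1.
v=5: a=5^-1·(≡1), b=5^1·(≡4) mod 5; (1|5)=+1, (4|5)=+1; (−1)^{-1·1·2}·(+1)^1·(+1)^-1 = +1.
v=11: a=11^-2·(≡1), b=11^-2·(≡1) mod 11; (1|11)=+1, (1|11)=+1; (−1)^{-2·-2·5}·(+1)^-2·(+1)^-2 = +1.
v=7: a=7^4·(≡1), b=7^0·(≡2) mod 7; (1|7)=+1, (2|7)=+1; (−1)^{4·0·3}·(+1)^0·(+1)^4 = +1.
v=37: a=37^2·(≡33), b=37^1·(≡35) mod 37; (33|37)=+1, (35|37)=-1; (−1)^{2·1·18}·(+1)^1·(-1)^2 = +1.
v=29: a=29^1·(≡10), b=29^0·(≡1) mod 29; (10|29)=-1, (1|29)=+1; (−1)^{1·0·14}·(-1)^0·(+1)^1 = +1.
v=47: a=47^1·(≡42), b=47^0·(≡29) mod 47; (42|47)=+1, (29|47)=-1; (−1)^{1·0·23}·(+1)^0·(-1)^1 = -1.
v=∞: -4518345 < 0 and 555 > 0  ⇒  (a,b)_∞ = +1.
v=3: a=3^3·(≡2), b=3^1·(≡2) mod 3; (2|3)=-1, (2|3)=-1; (−1)^{3·1·1}·(-1)^1·(-1)^3 = -1.
v=17: a=17^1·(≡11), b=17^0·(≡10) mod 17; (11|17)=-1, (10|17)=-1; (−1)^{1·0·8}·(-1)^0·(-1)^1 = -1.
v=43: a=43^2·(≡15), b=43^2·(≡19) mod 43; (15|43)=+1, (19|43)=-1; (−1)^{2·2·21}·(+1)^2·(-1)^2 = +1.
|Ram(-4518345, 555)| = 4, even; anisotropic at {2, 3, 17, 47}.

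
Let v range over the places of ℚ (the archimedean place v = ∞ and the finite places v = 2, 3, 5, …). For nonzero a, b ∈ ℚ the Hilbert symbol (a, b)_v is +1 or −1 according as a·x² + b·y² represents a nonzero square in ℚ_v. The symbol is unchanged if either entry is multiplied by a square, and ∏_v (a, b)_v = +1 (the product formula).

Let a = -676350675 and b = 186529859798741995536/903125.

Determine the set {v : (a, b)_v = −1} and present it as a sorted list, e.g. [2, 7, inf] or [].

(a, b) ≡ (-3, 5005) mod (ℚ^×)²; places V = {2, 3, 5, 7, 11, 13, 17, ∞}.
(a,b)_17: α=0, u≡3; β=-2, v≡10 (mod 17); (3|17)=-1, (10|17)=-1; sign (−1)^0·-1^-2·-1^0 = +1.
(a,b)_11: α=2, u≡8; β=9, v≡5 (mod 11); (8|11)=-1, (5|11)=+1; sign (−1)^0·-1^9·+1^2 = -1.
(a,b)_5: α=2, u≡3; β=-5, v≡4 (mod 5); (3|5)=-1, (4|5)=+1; sign (−1)^0·-1^-5·+1^2 = -1.
(a,b)_7: α=2, u≡1; β=3, v≡4 (mod 7); (1|7)=+1, (4|7)=+1; sign (−1)^0·+1^3·+1^2 = +1.
(a,b)_2: α=0, β=4; u≡5, v≡5 (mod 8); ε(u)ε(v)=0·0, αω(v)=0·1, βω(u)=4·1; sum ≡ 0  ⇒  +1.
(a,b)_3: α=3, u≡2; β=8, v≡1 (mod 3); (2|3)=-1, (1|3)=+1; sign (−1)^0·-1^8·+1^3 = +1.
(a,b)_∞: sgn(-3)=−, sgn(5005)=+, so +1.
(a,b)_13: α=2, u≡1; β=3, v≡7 (mod 13); (1|13)=+1, (7|13)=-1; sign (−1)^0·+1^3·-1^2 = +1.
|Ram(-3, 5005)| = 2, even; anisotropic at {5, 11}.

[5, 11]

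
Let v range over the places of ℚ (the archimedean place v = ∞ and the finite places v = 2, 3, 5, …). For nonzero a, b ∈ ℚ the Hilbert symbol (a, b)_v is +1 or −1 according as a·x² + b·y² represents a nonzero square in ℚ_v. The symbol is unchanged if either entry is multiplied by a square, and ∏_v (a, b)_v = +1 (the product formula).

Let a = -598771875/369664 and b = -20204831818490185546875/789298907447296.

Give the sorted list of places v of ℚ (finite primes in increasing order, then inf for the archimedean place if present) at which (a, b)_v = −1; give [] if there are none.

(a, b) ≡ (-3315, -195) mod (ℚ^×)²; places V = {2, 3, 5, 13, 17, 19, ∞}.
(a,b)_19: α=-2, u≡2; β=-6, v≡14 (mod 19); (2|19)=-1, (14|19)=-1; sign (−1)^0·-1^-6·-1^-2 = +1.
(a,b)_13: α=1, u≡6; β=3, v≡11 (mod 13); (6|13)=-1, (11|13)=-1; sign (−1)^0·-1^3·-1^1 = +1.
(a,b)_∞: sgn(-3315)=−, sgn(-195)=−, so -1.
(a,b)_3: α=1, u≡2; β=3, v≡1 (mod 3); (2|3)=-1, (1|3)=+1; sign (−1)^1·-1^3·+1^1 = +1.
(a,b)_5: α=5, u≡2; β=11, v≡1 (mod 5); (2|5)=-1, (1|5)=+1; sign (−1)^0·-1^11·+1^5 = -1.
(a,b)_17: α=3, u≡2; β=8, v≡8 (mod 17); (2|17)=+1, (8|17)=+1; sign (−1)^0·+1^8·+1^3 = +1.
(a,b)_2: α=-10, β=-24; u≡5, v≡5 (mod 8); ε(u)ε(v)=0·0, αω(v)=-10·1, βω(u)=-24·1; sum ≡ 0  ⇒  +1.
(-3315, -195 / ℚ) ramifies at {5, ∞}: a division algebra.

[5, inf]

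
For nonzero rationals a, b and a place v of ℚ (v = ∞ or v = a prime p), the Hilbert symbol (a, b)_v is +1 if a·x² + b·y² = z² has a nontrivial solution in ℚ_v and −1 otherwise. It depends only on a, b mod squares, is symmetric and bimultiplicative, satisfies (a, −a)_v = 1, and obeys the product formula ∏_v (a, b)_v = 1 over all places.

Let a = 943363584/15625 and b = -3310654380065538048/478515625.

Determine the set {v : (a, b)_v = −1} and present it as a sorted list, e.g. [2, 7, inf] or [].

Mod squares: a ≡ 86, b ≡ -23. Check v ∈ {∞, 2, 3, 5, 7, 23, 37, 43}.
v=3: a=3^4·(≡2), b=3^8·(≡1) mod 3; (2|3)=-1, (1|3)=+1; (−1)^{4·8·1}·(-1)^8·(+1)^4 = +1.
v=37: a=37^0·(≡7), b=37^2·(≡31) mod 37; (7|37)=+1, (31|37)=-1; (−1)^{0·2·18}·(+1)^2·(-1)^0 = +1.
v=43: a=43^1·(≡27), b=43^2·(≡34) mod 43; (27|43)=-1, (34|43)=-1; (−1)^{1·2·21}·(-1)^2·(-1)^1 = -1.
v=2: v_2(a)=9, v_2(b)=14; units ≡ 3, 1 (mod 8); ε·ε+αω+βω = 1·0+9·0+14·1 ≡ 0  ⇒  (a,b)_2 = +1.
v=5: a=5^-6·(≡4), b=5^-10·(≡3) mod 5; (4|5)=+1, (3|5)=-1; (−1)^{-6·-10·2}·(+1)^-10·(-1)^-6 = +1.
v=23: a=23^2·(≡19), b=23^3·(≡15) mod 23; (19|23)=-1, (15|23)=-1; (−1)^{2·3·11}·(-1)^3·(-1)^2 = -1.
v=∞: 86 > 0 and -23 < 0  ⇒  (a,b)_∞ = +1.
v=7: a=7^0·(≡2), b=7^-2·(≡5) mod 7; (2|7)=+1, (5|7)=-1; (−1)^{0·-2·3}·(+1)^-2·(-1)^0 = +1.
|Ram(86, -23)| = 2, even; anisotropic at {23, 43}.

[23, 43]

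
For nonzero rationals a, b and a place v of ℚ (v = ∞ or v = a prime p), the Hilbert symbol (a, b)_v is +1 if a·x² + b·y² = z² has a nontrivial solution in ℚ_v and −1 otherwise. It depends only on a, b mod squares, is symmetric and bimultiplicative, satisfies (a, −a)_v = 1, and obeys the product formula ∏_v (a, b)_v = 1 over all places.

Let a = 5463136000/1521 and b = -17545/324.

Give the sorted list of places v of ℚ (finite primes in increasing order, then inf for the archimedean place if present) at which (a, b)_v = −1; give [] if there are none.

[2, 5]

(a, b) ≡ (1015, -145) mod (ℚ^×)²; places V = {2, 3, 5, 7, 11, 13, 29, ∞}.
(a,b)_5: α=3, u≡3; β=1, v≡4 (mod 5); (3|5)=-1, (4|5)=+1; sign (−1)^0·-1^1·+1^3 = -1.
(a,b)_2: α=8, β=-2; u≡7, v≡7 (mod 8); ε(u)ε(v)=1·1, αω(v)=8·0, βω(u)=-2·0; sum ≡ 1  ⇒  -1.
(a,b)_13: α=-2, u≡4; β=0, v≡8 (mod 13); (4|13)=+1, (8|13)=-1; sign (−1)^0·+1^0·-1^-2 = +1.
(a,b)_7: α=1, u≡5; β=0, v≡2 (mod 7); (5|7)=-1, (2|7)=+1; sign (−1)^0·-1^0·+1^1 = +1.
(a,b)_∞: sgn(1015)=+, sgn(-145)=−, so +1.
(a,b)_11: α=0, u≡1; β=2, v≡4 (mod 11); (1|11)=+1, (4|11)=+1; sign (−1)^0·+1^2·+1^0 = +1.
(a,b)_3: α=-2, u≡1; β=-4, v≡2 (mod 3); (1|3)=+1, (2|3)=-1; sign (−1)^0·+1^-4·-1^-2 = +1.
(a,b)_29: α=3, u≡7; β=1, v≡24 (mod 29); (7|29)=+1, (24|29)=+1; sign (−1)^0·+1^1·+1^3 = +1.
(1015, -145 / ℚ) ramifies at {2, 5}: a division algebra.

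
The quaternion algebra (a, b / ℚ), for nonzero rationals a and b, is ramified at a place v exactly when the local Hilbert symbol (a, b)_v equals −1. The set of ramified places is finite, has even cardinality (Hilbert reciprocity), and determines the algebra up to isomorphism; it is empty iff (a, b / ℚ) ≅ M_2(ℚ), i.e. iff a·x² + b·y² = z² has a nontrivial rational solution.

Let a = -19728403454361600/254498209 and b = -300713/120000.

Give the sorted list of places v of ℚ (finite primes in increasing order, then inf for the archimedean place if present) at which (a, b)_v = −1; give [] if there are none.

(a, b) ≡ (-34, -51) mod (ℚ^×)²; places V = {2, 3, 5, 7, 17, 19, 41, 43, 53, ∞}.
(a,b)_3: α=6, u≡2; β=-1, v≡1 (mod 3); (2|3)=-1, (1|3)=+1; sign (−1)^0·-1^-1·+1^6 = -1.
(a,b)_2: α=17, β=-6; u≡7, v≡5 (mod 8); ε(u)ε(v)=1·0, αω(v)=17·1, βω(u)=-6·0; sum ≡ 1  ⇒  -1.
(a,b)_19: α=0, u≡1; β=2, v≡4 (mod 19); (1|19)=+1, (4|19)=+1; sign (−1)^0·+1^2·+1^0 = +1.
(a,b)_5: α=2, u≡4; β=-4, v≡1 (mod 5); (4|5)=+1, (1|5)=+1; sign (−1)^0·+1^-4·+1^2 = +1.
(a,b)_43: α=-2, u≡15; β=0, v≡11 (mod 43); (15|43)=+1, (11|43)=+1; sign (−1)^0·+1^0·+1^-2 = +1.
(a,b)_41: α=2, u≡13; β=0, v≡32 (mod 41); (13|41)=-1, (32|41)=+1; sign (−1)^0·-1^0·+1^2 = +1.
(a,b)_7: α=-2, u≡1; β=2, v≡5 (mod 7); (1|7)=+1, (5|7)=-1; sign (−1)^0·+1^2·-1^-2 = +1.
(a,b)_∞: sgn(-34)=−, sgn(-51)=−, so -1.
(a,b)_53: α=-2, u≡51; β=0, v≡21 (mod 53); (51|53)=-1, (21|53)=-1; sign (−1)^0·-1^0·-1^-2 = +1.
(a,b)_17: α=3, u≡15; β=1, v≡3 (mod 17); (15|17)=+1, (3|17)=-1; sign (−1)^0·+1^1·-1^3 = -1.
Ram(-34, -51) = {2, 3, 17, ∞}; no ℚ_2-point on the conic.

[2, 3, 17, inf]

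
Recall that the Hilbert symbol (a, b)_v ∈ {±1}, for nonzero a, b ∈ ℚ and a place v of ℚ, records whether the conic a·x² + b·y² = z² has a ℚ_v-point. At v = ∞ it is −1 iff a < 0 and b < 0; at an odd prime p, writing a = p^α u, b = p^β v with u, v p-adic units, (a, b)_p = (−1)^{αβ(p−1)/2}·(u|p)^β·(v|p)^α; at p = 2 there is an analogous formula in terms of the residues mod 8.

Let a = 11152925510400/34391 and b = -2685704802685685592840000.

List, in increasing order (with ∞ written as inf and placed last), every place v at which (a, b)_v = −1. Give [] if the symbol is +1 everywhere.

Mod squares: a ≡ 101269, b ≡ -145061. Check v ∈ {∞, 2, 3, 5, 7, 17, 23, 37, 53}.
v=3: a=3^6·(≡1), b=3^4·(≡1) mod 3; (1|3)=+1, (1|3)=+1; (−1)^{6·4·1}·(+1)^4·(+1)^6 = +1.
v=17: a=17^-3·(≡3), b=17^1·(≡13) mod 17; (3|17)=-1, (13|17)=+1; (−1)^{-3·1·8}·(-1)^1·(+1)^-3 = -1.
v=53: a=53^2·(≡48), b=53^5·(≡48) mod 53; (48|53)=-1, (48|53)=-1; (−1)^{2·5·26}·(-1)^5·(-1)^2 = -1.
v=7: a=7^-1·(≡5), b=7^1·(≡4) mod 7; (5|7)=-1, (4|7)=+1; (−1)^{-1·1·3}·(-1)^1·(+1)^-1 = +1.
v=23: a=23^1·(≡5), b=23^3·(≡18) mod 23; (5|23)=-1, (18|23)=+1; (−1)^{1·3·11}·(-1)^3·(+1)^1 = +1.
v=5: a=5^2·(≡1), b=5^4·(≡1) mod 5; (1|5)=+1, (1|5)=+1; (−1)^{2·4·2}·(+1)^4·(+1)^2 = +1.
v=37: a=37^1·(≡1), b=37^2·(≡1) mod 37; (1|37)=+1, (1|37)=+1; (−1)^{1·2·18}·(+1)^2·(+1)^1 = +1.
v=2: v_2(a)=8, v_2(b)=6; units ≡ 5, 3 (mod 8); ε·ε+αω+βω = 0·1+8·1+6·1 ≡ 0  ⇒  (a,b)_2 = +1.
v=∞: 101269 > 0 and -145061 < 0  ⇒  (a,b)_∞ = +1.
(101269, -145061 / ℚ) ramifies at {17, 53}: a division algebra.

[17, 53]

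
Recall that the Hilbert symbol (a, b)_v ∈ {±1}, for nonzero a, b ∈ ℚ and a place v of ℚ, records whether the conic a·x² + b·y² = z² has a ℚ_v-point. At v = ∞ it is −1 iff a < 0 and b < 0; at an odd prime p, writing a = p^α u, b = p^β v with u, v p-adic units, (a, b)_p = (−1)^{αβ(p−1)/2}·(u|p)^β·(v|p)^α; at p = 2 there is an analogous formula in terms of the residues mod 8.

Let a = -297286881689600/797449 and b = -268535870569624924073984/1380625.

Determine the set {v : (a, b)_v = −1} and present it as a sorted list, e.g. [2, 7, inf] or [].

[11, 17, 29, inf]

Mod squares: a ≡ -11339, b ≡ -11. Check v ∈ {∞, 2, 5, 11, 17, 19, 23, 29, 37, 47}.
v=19: a=19^-2·(≡7), b=19^0·(≡14) mod 19; (7|19)=+1, (14|19)=-1; (−1)^{-2·0·9}·(+1)^0·(-1)^-2 = +1.
v=29: a=29^1·(≡10), b=29^2·(≡26) mod 29; (10|29)=-1, (26|29)=-1; (−1)^{1·2·14}·(-1)^2·(-1)^1 = -1.
v=37: a=37^0·(≡29), b=37^2·(≡36) mod 37; (29|37)=-1, (36|37)=+1; (−1)^{0·2·18}·(-1)^2·(+1)^0 = +1.
v=5: a=5^2·(≡4), b=5^-4·(≡4) mod 5; (4|5)=+1, (4|5)=+1; (−1)^{2·-4·2}·(+1)^-4·(+1)^2 = +1.
v=47: a=47^-2·(≡20), b=47^-2·(≡18) mod 47; (20|47)=-1, (18|47)=+1; (−1)^{-2·-2·23}·(-1)^-2·(+1)^-2 = +1.
v=17: a=17^1·(≡8), b=17^2·(≡6) mod 17; (8|17)=+1, (6|17)=-1; (−1)^{1·2·8}·(+1)^2·(-1)^1 = -1.
v=∞: -11339 < 0 and -11 < 0  ⇒  (a,b)_∞ = -1.
v=2: v_2(a)=14, v_2(b)=12; units ≡ 5, 5 (mod 8); ε·ε+αω+βω = 0·0+14·1+12·1 ≡ 0  ⇒  (a,b)_2 = +1.
v=23: a=23^3·(≡9), b=23^6·(≡6) mod 23; (9|23)=+1, (6|23)=+1; (−1)^{3·6·11}·(+1)^6·(+1)^3 = +1.
v=11: a=11^2·(≡2), b=11^3·(≡2) mod 11; (2|11)=-1, (2|11)=-1; (−1)^{2·3·5}·(-1)^3·(-1)^2 = -1.
(-11339, -11 / ℚ) ramifies at {11, 17, 29, ∞}: a division algebra.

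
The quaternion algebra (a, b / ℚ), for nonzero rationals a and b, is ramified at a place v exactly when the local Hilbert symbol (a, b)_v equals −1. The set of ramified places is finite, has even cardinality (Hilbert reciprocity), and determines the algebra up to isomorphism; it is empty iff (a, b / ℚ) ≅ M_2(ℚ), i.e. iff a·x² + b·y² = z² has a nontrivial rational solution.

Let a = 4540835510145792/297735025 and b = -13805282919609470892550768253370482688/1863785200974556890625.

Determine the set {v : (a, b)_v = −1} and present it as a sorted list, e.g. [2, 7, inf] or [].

(a, b) ≡ (5798507, -15847) mod (ℚ^×)²; places V = {2, 3, 5, 7, 11, 13, 17, 23, 29, 41, 43, 53, ∞}.
(a,b)_13: α=1, u≡10; β=5, v≡9 (mod 13); (10|13)=+1, (9|13)=+1; sign (−1)^0·+1^5·+1^1 = +1.
(a,b)_41: α=1, u≡37; β=2, v≡32 (mod 41); (37|41)=+1, (32|41)=+1; sign (−1)^0·+1^2·+1^1 = +1.
(a,b)_5: α=-2, u≡2; β=-6, v≡2 (mod 5); (2|5)=-1, (2|5)=-1; sign (−1)^0·-1^-6·-1^-2 = +1.
(a,b)_17: α=-2, u≡14; β=-4, v≡10 (mod 17); (14|17)=-1, (10|17)=-1; sign (−1)^0·-1^-4·-1^-2 = +1.
(a,b)_7: α=-2, u≡4; β=-4, v≡1 (mod 7); (4|7)=+1, (1|7)=+1; sign (−1)^0·+1^-4·+1^-2 = +1.
(a,b)_2: α=8, β=14; u≡3, v≡1 (mod 8); ε(u)ε(v)=1·0, αω(v)=8·0, βω(u)=14·1; sum ≡ 0  ⇒  +1.
(a,b)_53: α=2, u≡44; β=5, v≡3 (mod 53); (44|53)=+1, (3|53)=-1; sign (−1)^0·+1^5·-1^2 = +1.
(a,b)_∞: sgn(5798507)=+, sgn(-15847)=−, so +1.
(a,b)_29: α=-2, u≡2; β=-6, v≡20 (mod 29); (2|29)=-1, (20|29)=+1; sign (−1)^0·-1^-6·+1^-2 = +1.
(a,b)_3: α=2, u≡2; β=4, v≡2 (mod 3); (2|3)=-1, (2|3)=-1; sign (−1)^0·-1^4·-1^2 = +1.
(a,b)_23: α=1, u≡9; β=3, v≡8 (mod 23); (9|23)=+1, (8|23)=+1; sign (−1)^1·+1^3·+1^1 = -1.
(a,b)_11: α=3, u≡2; β=6, v≡4 (mod 11); (2|11)=-1, (4|11)=+1; sign (−1)^0·-1^6·+1^3 = +1.
(a,b)_43: α=1, u≡14; β=2, v≡8 (mod 43); (14|43)=+1, (8|43)=-1; sign (−1)^0·+1^2·-1^1 = -1.
(5798507, -15847 / ℚ) ramifies at {23, 43}: a division algebra.

[23, 43]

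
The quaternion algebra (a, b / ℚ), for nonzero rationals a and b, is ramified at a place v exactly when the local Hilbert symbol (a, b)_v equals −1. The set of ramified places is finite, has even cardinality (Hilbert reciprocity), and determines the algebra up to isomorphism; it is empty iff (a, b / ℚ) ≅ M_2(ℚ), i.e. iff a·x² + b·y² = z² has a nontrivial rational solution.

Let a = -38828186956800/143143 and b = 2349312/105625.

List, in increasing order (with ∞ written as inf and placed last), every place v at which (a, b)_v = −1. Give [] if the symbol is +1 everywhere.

(a, b) ≡ (-3059, 9177) mod (ℚ^×)²; places V = {2, 3, 5, 7, 11, 13, 19, 23, ∞}.
(a,b)_∞: sgn(-3059)=−, sgn(9177)=+, so +1.
(a,b)_3: α=8, u≡1; β=1, v≡2 (mod 3); (1|3)=+1, (2|3)=-1; sign (−1)^0·+1^1·-1^8 = +1.
(a,b)_23: α=3, u≡5; β=1, v≡18 (mod 23); (5|23)=-1, (18|23)=+1; sign (−1)^1·-1^1·+1^3 = +1.
(a,b)_2: α=10, β=8; u≡5, v≡1 (mod 8); ε(u)ε(v)=0·0, αω(v)=10·0, βω(u)=8·1; sum ≡ 0  ⇒  +1.
(a,b)_13: α=-2, u≡3; β=-2, v≡4 (mod 13); (3|13)=+1, (4|13)=+1; sign (−1)^0·+1^-2·+1^-2 = +1.
(a,b)_5: α=2, u≡1; β=-4, v≡3 (mod 5); (1|5)=+1, (3|5)=-1; sign (−1)^0·+1^-4·-1^2 = +1.
(a,b)_11: α=-2, u≡2; β=0, v≡3 (mod 11); (2|11)=-1, (3|11)=+1; sign (−1)^0·-1^0·+1^-2 = +1.
(a,b)_19: α=1, u≡3; β=1, v≡18 (mod 19); (3|19)=-1, (18|19)=-1; sign (−1)^1·-1^1·-1^1 = -1.
(a,b)_7: α=-1, u≡2; β=1, v≡4 (mod 7); (2|7)=+1, (4|7)=+1; sign (−1)^1·+1^1·+1^-1 = -1.
(-3059, 9177 / ℚ) ramifies at {7, 19}: a division algebra.

[7, 19]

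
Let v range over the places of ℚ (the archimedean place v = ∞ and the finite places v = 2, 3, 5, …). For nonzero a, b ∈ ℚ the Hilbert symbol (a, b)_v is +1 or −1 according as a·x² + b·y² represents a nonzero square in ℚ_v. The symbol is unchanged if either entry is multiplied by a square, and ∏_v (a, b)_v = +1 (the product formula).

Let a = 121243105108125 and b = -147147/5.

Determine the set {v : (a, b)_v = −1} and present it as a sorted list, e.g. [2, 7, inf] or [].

[3, 5, 7, 11]

Mod squares: a ≡ 77, b ≡ -15015. Check v ∈ {∞, 2, 3, 5, 7, 11, 13}.
v=∞: 77 > 0 and -15015 < 0  ⇒  (a,b)_∞ = +1.
v=5: a=5^4·(≡3), b=5^-1·(≡3) mod 5; (3|5)=-1, (3|5)=-1; (−1)^{4·-1·2}·(-1)^-1·(-1)^4 = -1.
v=13: a=13^4·(≡9), b=13^1·(≡6) mod 13; (9|13)=+1, (6|13)=-1; (−1)^{4·1·6}·(+1)^1·(-1)^4 = +1.
v=11: a=11^3·(≡10), b=11^1·(≡2) mod 11; (10|11)=-1, (2|11)=-1; (−1)^{3·1·5}·(-1)^1·(-1)^3 = -1.
v=7: a=7^1·(≡2), b=7^3·(≡1) mod 7; (2|7)=+1, (1|7)=+1; (−1)^{1·3·3}·(+1)^3·(+1)^1 = -1.
v=2: v_2(a)=0, v_2(b)=0; units ≡ 5, 1 (mod 8); ε·ε+αω+βω = 0·0+0·0+0·1 ≡ 0  ⇒  (a,b)_2 = +1.
v=3: a=3^6·(≡2), b=3^1·(≡2) mod 3; (2|3)=-1, (2|3)=-1; (−1)^{6·1·1}·(-1)^1·(-1)^6 = -1.
Ram(77, -15015) = {3, 5, 7, 11}; no ℚ_3-point on the conic.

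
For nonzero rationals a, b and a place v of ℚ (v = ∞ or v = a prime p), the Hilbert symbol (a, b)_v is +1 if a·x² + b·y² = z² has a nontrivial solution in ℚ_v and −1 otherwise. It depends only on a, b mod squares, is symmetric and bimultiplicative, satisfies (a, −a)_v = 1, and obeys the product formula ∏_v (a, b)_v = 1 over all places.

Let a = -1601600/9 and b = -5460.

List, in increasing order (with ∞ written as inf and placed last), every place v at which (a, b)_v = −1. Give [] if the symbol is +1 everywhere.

[2, 7, 11, inf]

Mod squares: a ≡ -1001, b ≡ -1365. Check v ∈ {∞, 2, 3, 5, 7, 11, 13}.
v=7: a=7^1·(≡1), b=7^1·(≡4) mod 7; (1|7)=+1, (4|7)=+1; (−1)^{1·1·3}·(+1)^1·(+1)^1 = -1.
v=2: v_2(a)=6, v_2(b)=2; units ≡ 7, 3 (mod 8); ε·ε+αω+βω = 1·1+6·1+2·0 ≡ 1  ⇒  (a,b)_2 = -1.
v=5: a=5^2·(≡4), b=5^1·(≡3) mod 5; (4|5)=+1, (3|5)=-1; (−1)^{2·1·2}·(+1)^1·(-1)^2 = +1.
v=13: a=13^1·(≡3), b=13^1·(≡9) mod 13; (3|13)=+1, (9|13)=+1; (−1)^{1·1·6}·(+1)^1·(+1)^1 = +1.
v=3: a=3^-2·(≡1), b=3^1·(≡1) mod 3; (1|3)=+1, (1|3)=+1; (−1)^{-2·1·1}·(+1)^1·(+1)^-2 = +1.
v=∞: -1001 < 0 and -1365 < 0  ⇒  (a,b)_∞ = -1.
v=11: a=11^1·(≡2), b=11^0·(≡7) mod 11; (2|11)=-1, (7|11)=-1; (−1)^{1·0·5}·(-1)^0·(-1)^1 = -1.
Ram(-1001, -1365) = {2, 7, 11, ∞}; no ℚ_2-point on the conic.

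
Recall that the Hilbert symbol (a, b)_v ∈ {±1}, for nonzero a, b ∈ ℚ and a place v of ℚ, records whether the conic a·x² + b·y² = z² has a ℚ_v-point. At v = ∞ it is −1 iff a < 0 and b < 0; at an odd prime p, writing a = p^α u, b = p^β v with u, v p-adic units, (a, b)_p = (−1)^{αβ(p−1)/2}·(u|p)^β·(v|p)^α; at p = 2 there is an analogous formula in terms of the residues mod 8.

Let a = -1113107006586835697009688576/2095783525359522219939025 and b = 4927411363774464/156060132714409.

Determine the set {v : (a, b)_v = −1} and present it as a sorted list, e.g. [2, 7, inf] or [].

(a, b) ≡ (-19, 31) mod (ℚ^×)²; places V = {2, 3, 5, 7, 11, 17, 19, 31, 43, ∞}.
(a,b)_31: α=2, u≡27; β=1, v≡28 (mod 31); (27|31)=-1, (28|31)=+1; sign (−1)^0·-1^1·+1^2 = -1.
(a,b)_43: α=-4, u≡31; β=-2, v≡38 (mod 43); (31|43)=+1, (38|43)=+1; sign (−1)^0·+1^-2·+1^-4 = +1.
(a,b)_19: α=3, u≡12; β=2, v≡10 (mod 19); (12|19)=-1, (10|19)=-1; sign (−1)^0·-1^2·-1^3 = -1.
(a,b)_7: α=-12, u≡2; β=-8, v≡3 (mod 7); (2|7)=+1, (3|7)=-1; sign (−1)^0·+1^-8·-1^-12 = +1.
(a,b)_3: α=12, u≡2; β=8, v≡1 (mod 3); (2|3)=-1, (1|3)=+1; sign (−1)^0·-1^8·+1^12 = +1.
(a,b)_11: α=-6, u≡3; β=-4, v≡9 (mod 11); (3|11)=+1, (9|11)=+1; sign (−1)^0·+1^-4·+1^-6 = +1.
(a,b)_∞: sgn(-19)=−, sgn(31)=+, so +1.
(a,b)_5: α=-2, u≡4; β=0, v≡1 (mod 5); (4|5)=+1, (1|5)=+1; sign (−1)^0·+1^0·+1^-2 = +1.
(a,b)_17: α=2, u≡1; β=0, v≡3 (mod 17); (1|17)=+1, (3|17)=-1; sign (−1)^0·+1^0·-1^2 = +1.
(a,b)_2: α=40, β=26; u≡5, v≡7 (mod 8); ε(u)ε(v)=0·1, αω(v)=40·0, βω(u)=26·1; sum ≡ 0  ⇒  +1.
(-19, 31 / ℚ) ramifies at {19, 31}: a division algebra.

[19, 31]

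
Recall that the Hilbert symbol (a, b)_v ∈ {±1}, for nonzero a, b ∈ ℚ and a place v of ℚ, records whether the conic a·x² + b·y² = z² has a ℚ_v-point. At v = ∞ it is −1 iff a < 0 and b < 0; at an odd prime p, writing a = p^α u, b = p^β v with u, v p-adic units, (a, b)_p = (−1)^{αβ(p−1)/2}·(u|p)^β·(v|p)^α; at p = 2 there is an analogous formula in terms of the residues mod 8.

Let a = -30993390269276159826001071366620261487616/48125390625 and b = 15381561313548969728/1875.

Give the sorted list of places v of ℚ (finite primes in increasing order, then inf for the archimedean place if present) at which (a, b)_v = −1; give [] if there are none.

[3, 37]

(a, b) ≡ (-101269, 358701) mod (ℚ^×)²; places V = {2, 3, 5, 7, 13, 17, 19, 23, 29, 31, 37, ∞}.
(a,b)_17: α=1, u≡7; β=2, v≡15 (mod 17); (7|17)=-1, (15|17)=+1; sign (−1)^0·-1^2·+1^1 = +1.
(a,b)_13: α=-2, u≡9; β=0, v≡11 (mod 13); (9|13)=+1, (11|13)=-1; sign (−1)^0·+1^0·-1^-2 = +1.
(a,b)_19: α=4, u≡9; β=1, v≡10 (mod 19); (9|19)=+1, (10|19)=-1; sign (−1)^0·+1^1·-1^4 = +1.
(a,b)_7: α=9, u≡2; β=5, v≡5 (mod 7); (2|7)=+1, (5|7)=-1; sign (−1)^1·+1^5·-1^9 = +1.
(a,b)_31: α=4, u≡8; β=1, v≡14 (mod 31); (8|31)=+1, (14|31)=+1; sign (−1)^0·+1^1·+1^4 = +1.
(a,b)_5: α=-8, u≡4; β=-4, v≡1 (mod 5); (4|5)=+1, (1|5)=+1; sign (−1)^0·+1^-4·+1^-8 = +1.
(a,b)_29: α=6, u≡23; β=1, v≡21 (mod 29); (23|29)=+1, (21|29)=-1; sign (−1)^0·+1^1·-1^6 = +1.
(a,b)_∞: sgn(-101269)=−, sgn(358701)=+, so +1.
(a,b)_23: α=3, u≡2; β=2, v≡9 (mod 23); (2|23)=+1, (9|23)=+1; sign (−1)^0·+1^2·+1^3 = +1.
(a,b)_3: α=-6, u≡2; β=-1, v≡2 (mod 3); (2|3)=-1, (2|3)=-1; sign (−1)^0·-1^-1·-1^-6 = -1.
(a,b)_37: α=3, u≡33; β=2, v≡23 (mod 37); (33|37)=+1, (23|37)=-1; sign (−1)^0·+1^2·-1^3 = -1.
(a,b)_2: α=10, β=8; u≡3, v≡5 (mod 8); ε(u)ε(v)=1·0, αω(v)=10·1, βω(u)=8·1; sum ≡ 0  ⇒  +1.
|Ram(-101269, 358701)| = 2, even; anisotropic at {3, 37}.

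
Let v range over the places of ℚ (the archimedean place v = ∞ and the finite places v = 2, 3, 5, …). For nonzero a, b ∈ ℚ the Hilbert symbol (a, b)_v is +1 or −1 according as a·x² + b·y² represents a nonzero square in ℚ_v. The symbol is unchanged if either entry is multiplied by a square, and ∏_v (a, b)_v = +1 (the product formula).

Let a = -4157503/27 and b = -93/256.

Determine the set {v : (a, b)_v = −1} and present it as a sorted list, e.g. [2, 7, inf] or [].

Mod squares: a ≡ -254541, b ≡ -93. Check v ∈ {∞, 2, 3, 7, 17, 23, 31}.
v=23: a=23^1·(≡22), b=23^0·(≡15) mod 23; (22|23)=-1, (15|23)=-1; (−1)^{1·0·11}·(-1)^0·(-1)^1 = -1.
v=3: a=3^-3·(≡2), b=3^1·(≡2) mod 3; (2|3)=-1, (2|3)=-1; (−1)^{-3·1·1}·(-1)^1·(-1)^-3 = -1.
v=7: a=7^3·(≡4), b=7^0·(≡3) mod 7; (4|7)=+1, (3|7)=-1; (−1)^{3·0·3}·(+1)^0·(-1)^3 = -1.
v=17: a=17^1·(≡2), b=17^0·(≡9) mod 17; (2|17)=+1, (9|17)=+1; (−1)^{1·0·8}·(+1)^0·(+1)^1 = +1.
v=2: v_2(a)=0, v_2(b)=-8; units ≡ 3, 3 (mod 8); ε·ε+αω+βω = 1·1+0·1+-8·1 ≡ 1  ⇒  (a,b)_2 = -1.
v=31: a=31^1·(≡25), b=31^1·(≡19) mod 31; (25|31)=+1, (19|31)=+1; (−1)^{1·1·15}·(+1)^1·(+1)^1 = -1.
v=∞: -254541 < 0 and -93 < 0  ⇒  (a,b)_∞ = -1.
Ram(-254541, -93) = {2, 3, 7, 23, 31, ∞}; no ℚ_2-point on the conic.

[2, 3, 7, 23, 31, inf]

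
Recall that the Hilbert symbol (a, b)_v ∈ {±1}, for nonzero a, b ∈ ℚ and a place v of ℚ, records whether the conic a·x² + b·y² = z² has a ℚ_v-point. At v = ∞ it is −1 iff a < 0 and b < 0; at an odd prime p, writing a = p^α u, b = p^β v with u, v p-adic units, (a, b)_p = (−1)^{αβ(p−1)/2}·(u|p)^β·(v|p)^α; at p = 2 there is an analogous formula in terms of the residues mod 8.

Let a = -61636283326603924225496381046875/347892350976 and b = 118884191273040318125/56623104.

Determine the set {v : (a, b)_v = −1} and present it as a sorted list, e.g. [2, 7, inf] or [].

[2, 7, 13, 17]

(a, b) ≡ (-1547, 13566) mod (ℚ^×)²; places V = {2, 3, 5, 7, 11, 13, 17, 19, ∞}.
(a,b)_13: α=3, u≡8; β=2, v≡7 (mod 13); (8|13)=-1, (7|13)=-1; sign (−1)^0·-1^2·-1^3 = -1.
(a,b)_∞: sgn(-1547)=−, sgn(13566)=+, so +1.
(a,b)_19: α=2, u≡9; β=1, v≡9 (mod 19); (9|19)=+1, (9|19)=+1; sign (−1)^0·+1^1·+1^2 = +1.
(a,b)_3: α=-4, u≡1; β=-3, v≡1 (mod 3); (1|3)=+1, (1|3)=+1; sign (−1)^0·+1^-3·+1^-4 = +1.
(a,b)_5: α=6, u≡3; β=4, v≡1 (mod 5); (3|5)=-1, (1|5)=+1; sign (−1)^0·-1^4·+1^6 = +1.
(a,b)_7: α=11, u≡3; β=7, v≡5 (mod 7); (3|7)=-1, (5|7)=-1; sign (−1)^1·-1^7·-1^11 = -1.
(a,b)_17: α=5, u≡12; β=3, v≡8 (mod 17); (12|17)=-1, (8|17)=+1; sign (−1)^0·-1^3·+1^5 = -1.
(a,b)_2: α=-32, β=-21; u≡5, v≡7 (mod 8); ε(u)ε(v)=0·1, αω(v)=-32·0, βω(u)=-21·1; sum ≡ 1  ⇒  -1.
(a,b)_11: α=6, u≡9; β=4, v≡4 (mod 11); (9|11)=+1, (4|11)=+1; sign (−1)^0·+1^4·+1^6 = +1.
(-1547, 13566 / ℚ) ramifies at {2, 7, 13, 17}: a division algebra.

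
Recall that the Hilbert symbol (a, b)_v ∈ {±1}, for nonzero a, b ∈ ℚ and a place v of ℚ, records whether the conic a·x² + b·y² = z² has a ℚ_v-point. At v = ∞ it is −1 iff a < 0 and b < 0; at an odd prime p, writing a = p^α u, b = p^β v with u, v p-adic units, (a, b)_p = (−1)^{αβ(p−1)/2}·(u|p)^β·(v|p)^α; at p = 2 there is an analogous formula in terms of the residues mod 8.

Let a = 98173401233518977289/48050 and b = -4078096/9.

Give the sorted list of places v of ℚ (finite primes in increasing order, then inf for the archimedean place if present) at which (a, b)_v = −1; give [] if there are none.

(a, b) ≡ (509762, -254881) mod (ℚ^×)²; places V = {2, 3, 5, 7, 11, 17, 29, 31, 47, ∞}.
(a,b)_47: α=3, u≡37; β=1, v≡15 (mod 47); (37|47)=+1, (15|47)=-1; sign (−1)^1·+1^1·-1^3 = +1.
(a,b)_5: α=-2, u≡2; β=0, v≡1 (mod 5); (2|5)=-1, (1|5)=+1; sign (−1)^0·-1^0·+1^-2 = +1.
(a,b)_2: α=-1, β=4; u≡1, v≡7 (mod 8); ε(u)ε(v)=0·1, αω(v)=-1·0, βω(u)=4·0; sum ≡ 0  ⇒  +1.
(a,b)_17: α=3, u≡9; β=1, v≡15 (mod 17); (9|17)=+1, (15|17)=+1; sign (−1)^0·+1^1·+1^3 = +1.
(a,b)_∞: sgn(509762)=+, sgn(-254881)=−, so +1.
(a,b)_3: α=0, u≡2; β=-2, v≡2 (mod 3); (2|3)=-1, (2|3)=-1; sign (−1)^0·-1^-2·-1^0 = +1.
(a,b)_7: α=2, u≡1; β=0, v≡3 (mod 7); (1|7)=+1, (3|7)=-1; sign (−1)^0·+1^0·-1^2 = +1.
(a,b)_29: α=3, u≡4; β=1, v≡19 (mod 29); (4|29)=+1, (19|29)=-1; sign (−1)^0·+1^1·-1^3 = -1.
(a,b)_11: α=5, u≡10; β=1, v≡7 (mod 11); (10|11)=-1, (7|11)=-1; sign (−1)^1·-1^1·-1^5 = -1.
(a,b)_31: α=-2, u≡11; β=0, v≡19 (mod 31); (11|31)=-1, (19|31)=+1; sign (−1)^0·-1^0·+1^-2 = +1.
Ram(509762, -254881) = {11, 29}; no ℚ_11-point on the conic.

[11, 29]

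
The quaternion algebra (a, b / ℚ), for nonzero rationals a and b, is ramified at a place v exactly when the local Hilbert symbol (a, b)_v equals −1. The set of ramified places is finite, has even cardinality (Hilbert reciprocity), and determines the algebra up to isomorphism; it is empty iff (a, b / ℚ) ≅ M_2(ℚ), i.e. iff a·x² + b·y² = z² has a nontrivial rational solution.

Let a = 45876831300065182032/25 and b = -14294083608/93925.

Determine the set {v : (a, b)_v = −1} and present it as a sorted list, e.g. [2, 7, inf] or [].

[2, 11, 13, 37]

(a, b) ≡ (253, -22126) mod (ℚ^×)²; places V = {2, 3, 5, 7, 11, 13, 17, 23, 37, ∞}.
(a,b)_3: α=2, u≡1; β=4, v≡2 (mod 3); (1|3)=+1, (2|3)=-1; sign (−1)^0·+1^4·-1^2 = +1.
(a,b)_37: α=4, u≡6; β=1, v≡35 (mod 37); (6|37)=-1, (35|37)=-1; sign (−1)^0·-1^1·-1^4 = -1.
(a,b)_2: α=4, β=3; u≡5, v≡1 (mod 8); ε(u)ε(v)=0·0, αω(v)=4·0, βω(u)=3·1; sum ≡ 1  ⇒  -1.
(a,b)_7: α=4, u≡4; β=2, v≡1 (mod 7); (4|7)=+1, (1|7)=+1; sign (−1)^0·+1^2·+1^4 = +1.
(a,b)_11: α=1, u≡3; β=0, v≡6 (mod 11); (3|11)=+1, (6|11)=-1; sign (−1)^0·+1^0·-1^1 = -1.
(a,b)_13: α=0, u≡8; β=-1, v≡4 (mod 13); (8|13)=-1, (4|13)=+1; sign (−1)^0·-1^-1·+1^0 = -1.
(a,b)_17: α=0, u≡9; β=-2, v≡4 (mod 17); (9|17)=+1, (4|17)=+1; sign (−1)^0·+1^-2·+1^0 = +1.
(a,b)_5: α=-2, u≡2; β=-2, v≡1 (mod 5); (2|5)=-1, (1|5)=+1; sign (−1)^0·-1^-2·+1^-2 = +1.
(a,b)_23: α=5, u≡11; β=3, v≡1 (mod 23); (11|23)=-1, (1|23)=+1; sign (−1)^1·-1^3·+1^5 = +1.
(a,b)_∞: sgn(253)=+, sgn(-22126)=−, so +1.
Ram(253, -22126) = {2, 11, 13, 37}; no ℚ_2-point on the conic.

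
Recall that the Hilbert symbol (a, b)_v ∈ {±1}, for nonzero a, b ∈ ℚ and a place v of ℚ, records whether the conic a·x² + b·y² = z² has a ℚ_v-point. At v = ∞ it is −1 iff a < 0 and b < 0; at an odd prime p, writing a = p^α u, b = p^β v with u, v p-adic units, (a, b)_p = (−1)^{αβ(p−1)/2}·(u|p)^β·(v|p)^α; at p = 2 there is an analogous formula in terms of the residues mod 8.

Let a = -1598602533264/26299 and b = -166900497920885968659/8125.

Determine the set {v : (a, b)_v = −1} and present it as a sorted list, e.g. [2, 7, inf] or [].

Mod squares: a ≡ -851851, b ≡ -3367. Check v ∈ {∞, 2, 3, 5, 7, 11, 13, 17, 23, 31, 37}.
v=7: a=7^-1·(≡1), b=7^5·(≡2) mod 7; (1|7)=+1, (2|7)=+1; (−1)^{-1·5·3}·(+1)^5·(+1)^-1 = -1.
v=∞: -851851 < 0 and -3367 < 0  ⇒  (a,b)_∞ = -1.
v=11: a=11^5·(≡8), b=11^0·(≡6) mod 11; (8|11)=-1, (6|11)=-1; (−1)^{5·0·5}·(-1)^0·(-1)^5 = -1.
v=17: a=17^-2·(≡8), b=17^0·(≡2) mod 17; (8|17)=+1, (2|17)=+1; (−1)^{-2·0·8}·(+1)^0·(+1)^-2 = +1.
v=13: a=13^-1·(≡7), b=13^-1·(≡9) mod 13; (7|13)=-1, (9|13)=+1; (−1)^{-1·-1·6}·(-1)^-1·(+1)^-1 = -1.
v=5: a=5^0·(≡4), b=5^-4·(≡2) mod 5; (4|5)=+1, (2|5)=-1; (−1)^{0·-4·2}·(+1)^-4·(-1)^0 = +1.
v=2: v_2(a)=4, v_2(b)=0; units ≡ 5, 1 (mod 8); ε·ε+αω+βω = 0·0+4·0+0·1 ≡ 0  ⇒  (a,b)_2 = +1.
v=23: a=23^1·(≡2), b=23^4·(≡15) mod 23; (2|23)=+1, (15|23)=-1; (−1)^{1·4·11}·(+1)^4·(-1)^1 = -1.
v=37: a=37^1·(≡28), b=37^3·(≡29) mod 37; (28|37)=+1, (29|37)=-1; (−1)^{1·3·18}·(+1)^3·(-1)^1 = -1.
v=31: a=31^0·(≡15), b=31^2·(≡24) mod 31; (15|31)=-1, (24|31)=-1; (−1)^{0·2·15}·(-1)^2·(-1)^0 = +1.
v=3: a=3^6·(≡2), b=3^6·(≡2) mod 3; (2|3)=-1, (2|3)=-1; (−1)^{6·6·1}·(-1)^6·(-1)^6 = +1.
|Ram(-851851, -3367)| = 6, even; anisotropic at {7, 11, 13, 23, 37, ∞}.

[7, 11, 13, 23, 37, inf]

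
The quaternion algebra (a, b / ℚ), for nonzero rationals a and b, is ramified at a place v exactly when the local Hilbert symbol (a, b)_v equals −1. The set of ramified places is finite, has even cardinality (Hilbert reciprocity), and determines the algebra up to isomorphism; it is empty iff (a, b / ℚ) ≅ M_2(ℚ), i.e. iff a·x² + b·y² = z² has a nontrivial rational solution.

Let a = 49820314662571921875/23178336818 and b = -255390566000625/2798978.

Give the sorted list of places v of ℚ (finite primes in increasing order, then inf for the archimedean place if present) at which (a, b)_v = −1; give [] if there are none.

Mod squares: a ≡ 1254, b ≡ -418. Check v ∈ {∞, 2, 3, 5, 7, 11, 13, 17, 19}.
v=17: a=17^8·(≡16), b=17^6·(≡3) mod 17; (16|17)=+1, (3|17)=-1; (−1)^{8·6·8}·(+1)^6·(-1)^8 = +1.
v=19: a=19^1·(≡9), b=19^1·(≡4) mod 19; (9|19)=+1, (4|19)=+1; (−1)^{1·1·9}·(+1)^1·(+1)^1 = -1.
v=3: a=3^7·(≡1), b=3^4·(≡2) mod 3; (1|3)=+1, (2|3)=-1; (−1)^{7·4·1}·(+1)^4·(-1)^7 = -1.
v=∞: 1254 > 0 and -418 < 0  ⇒  (a,b)_∞ = +1.
v=5: a=5^6·(≡1), b=5^4·(≡3) mod 5; (1|5)=+1, (3|5)=-1; (−1)^{6·4·2}·(+1)^4·(-1)^6 = +1.
v=7: a=7^-4·(≡4), b=7^-2·(≡4) mod 7; (4|7)=+1, (4|7)=+1; (−1)^{-4·-2·3}·(+1)^-2·(+1)^-4 = +1.
v=13: a=13^-6·(≡6), b=13^-4·(≡7) mod 13; (6|13)=-1, (7|13)=-1; (−1)^{-6·-4·6}·(-1)^-4·(-1)^-6 = +1.
v=11: a=11^1·(≡1), b=11^1·(≡2) mod 11; (1|11)=+1, (2|11)=-1; (−1)^{1·1·5}·(+1)^1·(-1)^1 = +1.
v=2: v_2(a)=-1, v_2(b)=-1; units ≡ 3, 7 (mod 8); ε·ε+αω+βω = 1·1+-1·0+-1·1 ≡ 0  ⇒  (a,b)_2 = +1.
(1254, -418 / ℚ) ramifies at {3, 19}: a division algebra.

[3, 19]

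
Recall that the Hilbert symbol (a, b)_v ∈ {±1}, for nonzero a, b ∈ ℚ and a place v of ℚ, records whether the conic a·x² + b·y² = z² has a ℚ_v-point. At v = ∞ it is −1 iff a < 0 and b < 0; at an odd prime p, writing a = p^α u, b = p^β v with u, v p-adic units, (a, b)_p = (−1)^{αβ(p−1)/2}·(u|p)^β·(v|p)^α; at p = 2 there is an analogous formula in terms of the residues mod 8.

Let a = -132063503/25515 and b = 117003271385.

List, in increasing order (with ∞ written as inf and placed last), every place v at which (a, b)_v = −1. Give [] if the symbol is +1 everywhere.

Mod squares: a ≡ -5005, b ≡ 65. Check v ∈ {∞, 2, 3, 5, 7, 11, 13, 19, 29, 31}.
v=29: a=29^0·(≡11), b=29^2·(≡23) mod 29; (11|29)=-1, (23|29)=+1; (−1)^{0·2·14}·(-1)^2·(+1)^0 = +1.
v=31: a=31^4·(≡6), b=31^0·(≡29) mod 31; (6|31)=-1, (29|31)=-1; (−1)^{4·0·15}·(-1)^0·(-1)^4 = +1.
v=13: a=13^1·(≡6), b=13^1·(≡8) mod 13; (6|13)=-1, (8|13)=-1; (−1)^{1·1·6}·(-1)^1·(-1)^1 = +1.
v=19: a=19^0·(≡16), b=19^2·(≡2) mod 19; (16|19)=+1, (2|19)=-1; (−1)^{0·2·9}·(+1)^2·(-1)^0 = +1.
v=2: v_2(a)=0, v_2(b)=0; units ≡ 3, 1 (mod 8); ε·ε+αω+βω = 1·0+0·0+0·1 ≡ 0  ⇒  (a,b)_2 = +1.
v=11: a=11^1·(≡2), b=11^2·(≡6) mod 11; (2|11)=-1, (6|11)=-1; (−1)^{1·2·5}·(-1)^2·(-1)^1 = -1.
v=3: a=3^-6·(≡2), b=3^0·(≡2) mod 3; (2|3)=-1, (2|3)=-1; (−1)^{-6·0·1}·(-1)^0·(-1)^-6 = +1.
v=7: a=7^-1·(≡6), b=7^2·(≡2) mod 7; (6|7)=-1, (2|7)=+1; (−1)^{-1·2·3}·(-1)^2·(+1)^-1 = +1.
v=5: a=5^-1·(≡4), b=5^1·(≡2) mod 5; (4|5)=+1, (2|5)=-1; (−1)^{-1·1·2}·(+1)^1·(-1)^-1 = -1.
v=∞: -5005 < 0 and 65 > 0  ⇒  (a,b)_∞ = +1.
|Ram(-5005, 65)| = 2, even; anisotropic at {5, 11}.

[5, 11]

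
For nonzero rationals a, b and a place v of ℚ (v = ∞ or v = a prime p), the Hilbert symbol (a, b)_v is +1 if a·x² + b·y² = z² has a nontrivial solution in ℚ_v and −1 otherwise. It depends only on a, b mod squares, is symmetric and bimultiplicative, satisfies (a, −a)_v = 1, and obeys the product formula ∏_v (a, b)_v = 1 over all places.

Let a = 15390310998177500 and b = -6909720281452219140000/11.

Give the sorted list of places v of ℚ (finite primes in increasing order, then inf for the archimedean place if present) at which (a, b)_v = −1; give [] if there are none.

Mod squares: a ≡ 119, b ≡ -454894. Check v ∈ {∞, 2, 3, 5, 7, 11, 13, 17, 23, 29, 31}.
v=31: a=31^2·(≡13), b=31^3·(≡1) mod 31; (13|31)=-1, (1|31)=+1; (−1)^{2·3·15}·(-1)^3·(+1)^2 = -1.
v=17: a=17^1·(≡10), b=17^0·(≡16) mod 17; (10|17)=-1, (16|17)=+1; (−1)^{1·0·8}·(-1)^0·(+1)^1 = +1.
v=23: a=23^2·(≡18), b=23^3·(≡1) mod 23; (18|23)=+1, (1|23)=+1; (−1)^{2·3·11}·(+1)^3·(+1)^2 = +1.
v=29: a=29^2·(≡26), b=29^1·(≡11) mod 29; (26|29)=-1, (11|29)=-1; (−1)^{2·1·14}·(-1)^1·(-1)^2 = -1.
v=5: a=5^4·(≡4), b=5^4·(≡1) mod 5; (4|5)=+1, (1|5)=+1; (−1)^{4·4·2}·(+1)^4·(+1)^4 = +1.
v=∞: 119 > 0 and -454894 < 0  ⇒  (a,b)_∞ = +1.
v=7: a=7^1·(≡6), b=7^4·(≡1) mod 7; (6|7)=-1, (1|7)=+1; (−1)^{1·4·3}·(-1)^4·(+1)^1 = +1.
v=11: a=11^2·(≡1), b=11^-1·(≡8) mod 11; (1|11)=+1, (8|11)=-1; (−1)^{2·-1·5}·(+1)^-1·(-1)^2 = +1.
v=13: a=13^0·(≡8), b=13^2·(≡6) mod 13; (8|13)=-1, (6|13)=-1; (−1)^{0·2·6}·(-1)^2·(-1)^0 = +1.
v=3: a=3^0·(≡2), b=3^4·(≡2) mod 3; (2|3)=-1, (2|3)=-1; (−1)^{0·4·1}·(-1)^4·(-1)^0 = +1.
v=2: v_2(a)=2, v_2(b)=5; units ≡ 7, 1 (mod 8); ε·ε+αω+βω = 1·0+2·0+5·0 ≡ 0  ⇒  (a,b)_2 = +1.
|Ram(119, -454894)| = 2, even; anisotropic at {29, 31}.

[29, 31]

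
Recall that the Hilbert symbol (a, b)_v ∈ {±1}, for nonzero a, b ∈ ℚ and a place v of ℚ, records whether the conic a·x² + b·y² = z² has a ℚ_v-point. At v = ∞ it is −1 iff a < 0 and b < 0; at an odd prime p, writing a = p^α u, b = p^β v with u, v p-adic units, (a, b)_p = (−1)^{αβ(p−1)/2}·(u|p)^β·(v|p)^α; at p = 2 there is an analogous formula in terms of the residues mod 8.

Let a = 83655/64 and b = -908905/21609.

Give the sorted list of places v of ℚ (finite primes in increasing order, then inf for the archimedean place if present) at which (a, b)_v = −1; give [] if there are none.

Mod squares: a ≡ 55, b ≡ -3145. Check v ∈ {∞, 2, 3, 5, 7, 11, 13, 17, 37}.
v=∞: 55 > 0 and -3145 < 0  ⇒  (a,b)_∞ = +1.
v=11: a=11^1·(≡9), b=11^0·(≡5) mod 11; (9|11)=+1, (5|11)=+1; (−1)^{1·0·5}·(+1)^0·(+1)^1 = +1.
v=17: a=17^0·(≡9), b=17^3·(≡1) mod 17; (9|17)=+1, (1|17)=+1; (−1)^{0·3·8}·(+1)^3·(+1)^0 = +1.
v=5: a=5^1·(≡4), b=5^1·(≡1) mod 5; (4|5)=+1, (1|5)=+1; (−1)^{1·1·2}·(+1)^1·(+1)^1 = +1.
v=13: a=13^2·(≡12), b=13^0·(≡1) mod 13; (12|13)=+1, (1|13)=+1; (−1)^{2·0·6}·(+1)^0·(+1)^2 = +1.
v=7: a=7^0·(≡5), b=7^-4·(≡5) mod 7; (5|7)=-1, (5|7)=-1; (−1)^{0·-4·3}·(-1)^-4·(-1)^0 = +1.
v=3: a=3^2·(≡1), b=3^-2·(≡2) mod 3; (1|3)=+1, (2|3)=-1; (−1)^{2·-2·1}·(+1)^-2·(-1)^2 = +1.
v=37: a=37^0·(≡15), b=37^1·(≡3) mod 37; (15|37)=-1, (3|37)=+1; (−1)^{0·1·18}·(-1)^1·(+1)^0 = -1.
v=2: v_2(a)=-6, v_2(b)=0; units ≡ 7, 7 (mod 8); ε·ε+αω+βω = 1·1+-6·0+0·0 ≡ 1  ⇒  (a,b)_2 = -1.
(55, -3145 / ℚ) ramifies at {2, 37}: a division algebra.

[2, 37]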